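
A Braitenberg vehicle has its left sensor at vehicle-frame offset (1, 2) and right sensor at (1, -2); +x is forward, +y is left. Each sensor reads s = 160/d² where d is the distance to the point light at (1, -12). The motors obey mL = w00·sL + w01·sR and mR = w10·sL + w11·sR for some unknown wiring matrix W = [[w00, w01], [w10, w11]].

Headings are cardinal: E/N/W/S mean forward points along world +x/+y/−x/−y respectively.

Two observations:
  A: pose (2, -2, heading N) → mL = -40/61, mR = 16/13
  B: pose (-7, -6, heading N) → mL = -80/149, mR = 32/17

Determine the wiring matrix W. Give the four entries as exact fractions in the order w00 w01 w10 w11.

-1/2 0 0 1

obs A: pose=(2,-2,N) → sL=80/61, sR=16/13, mL=-40/61, mR=16/13
obs B: pose=(-7,-6,N) → sL=160/149, sR=32/17, mL=-80/149, mR=32/17
sensor matrix S = [[80/61, 16/13], [160/149, 32/17]]; det S = 2304000/2008669
solve [mL_A; mL_B] = S·[w00; w01] and [mR_A; mR_B] = S·[w10; w11]:
  w00 = -1/2, w01 = 0, w10 = 0, w11 = 1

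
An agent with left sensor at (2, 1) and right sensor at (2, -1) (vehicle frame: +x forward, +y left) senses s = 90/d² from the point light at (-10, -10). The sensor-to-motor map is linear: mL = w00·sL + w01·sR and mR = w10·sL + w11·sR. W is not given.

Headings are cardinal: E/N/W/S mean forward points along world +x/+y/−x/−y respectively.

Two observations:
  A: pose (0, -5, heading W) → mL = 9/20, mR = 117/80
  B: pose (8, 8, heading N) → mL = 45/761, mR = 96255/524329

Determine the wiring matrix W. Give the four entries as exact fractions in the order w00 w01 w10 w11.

obs A: pose=(0,-5,W) → sL=9/8, sR=9/10, mL=9/20, mR=117/80
obs B: pose=(8,8,N) → sL=90/689, sR=90/761, mL=45/761, mR=96255/524329
sensor matrix S = [[9/8, 9/10], [90/689, 90/761]]; det S = 32481/2097316
solve [mL_A; mL_B] = S·[w00; w01] and [mR_A; mR_B] = S·[w10; w11]:
  w00 = 0, w01 = 1/2, w10 = 1/2, w11 = 1

0 1/2 1/2 1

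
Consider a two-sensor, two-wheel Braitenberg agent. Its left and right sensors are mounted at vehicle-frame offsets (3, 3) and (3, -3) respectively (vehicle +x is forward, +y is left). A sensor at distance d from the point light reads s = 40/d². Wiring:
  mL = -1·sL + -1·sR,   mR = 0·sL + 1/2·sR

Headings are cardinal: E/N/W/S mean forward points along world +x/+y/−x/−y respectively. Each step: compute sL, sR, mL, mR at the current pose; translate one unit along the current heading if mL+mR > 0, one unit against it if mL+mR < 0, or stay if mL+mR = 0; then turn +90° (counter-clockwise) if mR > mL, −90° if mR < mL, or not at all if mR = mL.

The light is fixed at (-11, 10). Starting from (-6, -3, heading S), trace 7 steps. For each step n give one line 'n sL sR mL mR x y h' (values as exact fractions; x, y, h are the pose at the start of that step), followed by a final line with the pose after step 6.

0 1/8 2/13 -29/104 1/13 -6 -3 S
1 8/29 40/289 -3472/8381 20/289 -6 -2 E
2 20/41 4/13 -424/533 2/13 -7 -2 N
3 40/257 40/101 -14320/25957 20/101 -7 -3 W
4 1/8 2/13 -29/104 1/13 -6 -3 S
5 8/29 40/289 -3472/8381 20/289 -6 -2 E
6 20/41 4/13 -424/533 2/13 -7 -2 N
final -7 -3 W

n=0: pose=(-6,-3,S); sL=1/8, sR=2/13; mL=-29/104, mR=1/13; mL+mR=-21/104 → advance -1; mR−mL=37/104 → turn +1·90°
n=1: pose=(-6,-2,E); sL=8/29, sR=40/289; mL=-3472/8381, mR=20/289; mL+mR=-2892/8381 → advance -1; mR−mL=4052/8381 → turn +1·90°
n=2: pose=(-7,-2,N); sL=20/41, sR=4/13; mL=-424/533, mR=2/13; mL+mR=-342/533 → advance -1; mR−mL=506/533 → turn +1·90°
n=3: pose=(-7,-3,W); sL=40/257, sR=40/101; mL=-14320/25957, mR=20/101; mL+mR=-9180/25957 → advance -1; mR−mL=19460/25957 → turn +1·90°
n=4: pose=(-6,-3,S); sL=1/8, sR=2/13; mL=-29/104, mR=1/13; mL+mR=-21/104 → advance -1; mR−mL=37/104 → turn +1·90°
n=5: pose=(-6,-2,E); sL=8/29, sR=40/289; mL=-3472/8381, mR=20/289; mL+mR=-2892/8381 → advance -1; mR−mL=4052/8381 → turn +1·90°
n=6: pose=(-7,-2,N); sL=20/41, sR=4/13; mL=-424/533, mR=2/13; mL+mR=-342/533 → advance -1; mR−mL=506/533 → turn +1·90°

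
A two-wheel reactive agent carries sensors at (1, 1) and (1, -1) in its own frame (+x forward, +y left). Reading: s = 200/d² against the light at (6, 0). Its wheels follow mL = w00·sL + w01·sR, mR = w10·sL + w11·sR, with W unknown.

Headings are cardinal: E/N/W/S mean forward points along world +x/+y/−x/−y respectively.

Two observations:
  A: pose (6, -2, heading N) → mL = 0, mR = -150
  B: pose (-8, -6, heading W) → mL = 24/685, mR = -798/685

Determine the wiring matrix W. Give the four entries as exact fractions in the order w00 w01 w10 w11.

-1/2 1/2 -1/2 -1

obs A: pose=(6,-2,N) → sL=100, sR=100, mL=0, mR=-150
obs B: pose=(-8,-6,W) → sL=100/137, sR=4/5, mL=24/685, mR=-798/685
sensor matrix S = [[100, 100], [100/137, 4/5]]; det S = 960/137
solve [mL_A; mL_B] = S·[w00; w01] and [mR_A; mR_B] = S·[w10; w11]:
  w00 = -1/2, w01 = 1/2, w10 = -1/2, w11 = -1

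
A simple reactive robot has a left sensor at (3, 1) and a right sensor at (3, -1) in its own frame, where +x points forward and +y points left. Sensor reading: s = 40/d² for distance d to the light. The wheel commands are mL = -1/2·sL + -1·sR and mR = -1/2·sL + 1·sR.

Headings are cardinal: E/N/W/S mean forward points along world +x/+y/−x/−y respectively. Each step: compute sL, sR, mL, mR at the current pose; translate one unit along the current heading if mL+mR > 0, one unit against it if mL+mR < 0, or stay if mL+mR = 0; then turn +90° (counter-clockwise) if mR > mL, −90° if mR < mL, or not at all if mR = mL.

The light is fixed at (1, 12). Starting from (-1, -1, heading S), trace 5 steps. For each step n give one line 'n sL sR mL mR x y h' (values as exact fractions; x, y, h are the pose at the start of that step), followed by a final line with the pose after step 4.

0 40/257 8/53 -3116/13621 996/13621 -1 -1 S
1 20/61 4/17 -414/1037 74/1037 -1 0 E
2 40/97 8/17 -1116/1649 436/1649 -2 0 N
3 5/29 2/9 -161/522 71/522 -2 -1 W
4 40/257 8/53 -3116/13621 996/13621 -1 -1 S
final -1 0 E

n=0: pose=(-1,-1,S); sL=40/257, sR=8/53; mL=-3116/13621, mR=996/13621; mL+mR=-40/257 → advance -1; mR−mL=16/53 → turn +1·90°
n=1: pose=(-1,0,E); sL=20/61, sR=4/17; mL=-414/1037, mR=74/1037; mL+mR=-20/61 → advance -1; mR−mL=8/17 → turn +1·90°
n=2: pose=(-2,0,N); sL=40/97, sR=8/17; mL=-1116/1649, mR=436/1649; mL+mR=-40/97 → advance -1; mR−mL=16/17 → turn +1·90°
n=3: pose=(-2,-1,W); sL=5/29, sR=2/9; mL=-161/522, mR=71/522; mL+mR=-5/29 → advance -1; mR−mL=4/9 → turn +1·90°
n=4: pose=(-1,-1,S); sL=40/257, sR=8/53; mL=-3116/13621, mR=996/13621; mL+mR=-40/257 → advance -1; mR−mL=16/53 → turn +1·90°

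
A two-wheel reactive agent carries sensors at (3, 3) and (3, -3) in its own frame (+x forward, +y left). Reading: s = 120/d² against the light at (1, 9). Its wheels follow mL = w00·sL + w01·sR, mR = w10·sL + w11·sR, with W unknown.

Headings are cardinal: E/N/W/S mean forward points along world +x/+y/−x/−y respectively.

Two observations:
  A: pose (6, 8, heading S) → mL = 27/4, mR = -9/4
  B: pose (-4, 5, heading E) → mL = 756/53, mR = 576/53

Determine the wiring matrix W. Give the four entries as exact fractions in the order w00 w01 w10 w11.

obs A: pose=(6,8,S) → sL=3/2, sR=6, mL=27/4, mR=-9/4
obs B: pose=(-4,5,E) → sL=24, sR=120/53, mL=756/53, mR=576/53
sensor matrix S = [[3/2, 6], [24, 120/53]]; det S = -7452/53
solve [mL_A; mL_B] = S·[w00; w01] and [mR_A; mR_B] = S·[w10; w11]:
  w00 = 1/2, w01 = 1, w10 = 1/2, w11 = -1/2

1/2 1 1/2 -1/2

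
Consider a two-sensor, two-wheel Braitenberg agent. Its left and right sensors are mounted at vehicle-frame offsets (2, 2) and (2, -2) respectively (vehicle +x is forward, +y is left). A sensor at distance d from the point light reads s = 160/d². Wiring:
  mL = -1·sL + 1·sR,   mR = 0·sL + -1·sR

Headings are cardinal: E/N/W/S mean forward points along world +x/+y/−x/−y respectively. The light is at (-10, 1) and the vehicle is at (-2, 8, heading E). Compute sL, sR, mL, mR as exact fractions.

left sensor world pos  = (0, 10); dL² = 181
right sensor world pos = (0, 6); dR² = 125
sL = 160/181 = 160/181
sR = 160/125 = 32/25
mL = -1·sL + 1·sR = 1792/4525
mR = 0·sL + -1·sR = -32/25

160/181 32/25 1792/4525 -32/25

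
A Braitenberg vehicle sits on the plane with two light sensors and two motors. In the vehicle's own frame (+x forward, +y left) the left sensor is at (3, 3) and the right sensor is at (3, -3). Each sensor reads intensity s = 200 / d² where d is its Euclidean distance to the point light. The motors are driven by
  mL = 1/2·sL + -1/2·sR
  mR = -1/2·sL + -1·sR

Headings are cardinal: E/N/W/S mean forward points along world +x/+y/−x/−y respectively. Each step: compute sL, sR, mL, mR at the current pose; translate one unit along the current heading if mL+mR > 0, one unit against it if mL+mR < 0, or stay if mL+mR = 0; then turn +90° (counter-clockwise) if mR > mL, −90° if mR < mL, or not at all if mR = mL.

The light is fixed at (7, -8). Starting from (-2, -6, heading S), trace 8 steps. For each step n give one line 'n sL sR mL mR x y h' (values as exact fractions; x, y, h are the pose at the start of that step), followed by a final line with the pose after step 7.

n=0: pose=(-2,-6,S); sL=200/37, sR=40/29; mL=2160/1073, mR=-4380/1073; mL+mR=-60/29 → advance -1; mR−mL=-6540/1073 → turn -1·90°
n=1: pose=(-2,-5,W); sL=25/18, sR=10/9; mL=5/36, mR=-65/36; mL+mR=-5/3 → advance -1; mR−mL=-35/18 → turn -1·90°
n=2: pose=(-1,-5,N); sL=200/157, sR=200/61; mL=-9600/9577, mR=-37500/9577; mL+mR=-300/61 → advance -1; mR−mL=-27900/9577 → turn -1·90°
n=3: pose=(-1,-6,E); sL=4, sR=100/13; mL=-24/13, mR=-126/13; mL+mR=-150/13 → advance -1; mR−mL=-102/13 → turn -1·90°
n=4: pose=(-2,-6,S); sL=200/37, sR=40/29; mL=2160/1073, mR=-4380/1073; mL+mR=-60/29 → advance -1; mR−mL=-6540/1073 → turn -1·90°
n=5: pose=(-2,-5,W); sL=25/18, sR=10/9; mL=5/36, mR=-65/36; mL+mR=-5/3 → advance -1; mR−mL=-35/18 → turn -1·90°
n=6: pose=(-1,-5,N); sL=200/157, sR=200/61; mL=-9600/9577, mR=-37500/9577; mL+mR=-300/61 → advance -1; mR−mL=-27900/9577 → turn -1·90°
n=7: pose=(-1,-6,E); sL=4, sR=100/13; mL=-24/13, mR=-126/13; mL+mR=-150/13 → advance -1; mR−mL=-102/13 → turn -1·90°

0 200/37 40/29 2160/1073 -4380/1073 -2 -6 S
1 25/18 10/9 5/36 -65/36 -2 -5 W
2 200/157 200/61 -9600/9577 -37500/9577 -1 -5 N
3 4 100/13 -24/13 -126/13 -1 -6 E
4 200/37 40/29 2160/1073 -4380/1073 -2 -6 S
5 25/18 10/9 5/36 -65/36 -2 -5 W
6 200/157 200/61 -9600/9577 -37500/9577 -1 -5 N
7 4 100/13 -24/13 -126/13 -1 -6 E
final -2 -6 S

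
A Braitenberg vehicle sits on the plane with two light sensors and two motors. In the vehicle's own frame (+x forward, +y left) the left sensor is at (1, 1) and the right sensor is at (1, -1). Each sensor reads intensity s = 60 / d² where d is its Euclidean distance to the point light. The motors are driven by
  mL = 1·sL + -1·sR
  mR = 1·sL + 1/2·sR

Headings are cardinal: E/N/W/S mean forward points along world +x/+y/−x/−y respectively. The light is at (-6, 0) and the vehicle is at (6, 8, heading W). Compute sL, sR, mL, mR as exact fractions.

6/17 30/101 96/1717 861/1717

left sensor world pos  = (5, 7); dL² = 170
right sensor world pos = (5, 9); dR² = 202
sL = 60/170 = 6/17
sR = 60/202 = 30/101
mL = 1·sL + -1·sR = 96/1717
mR = 1·sL + 1/2·sR = 861/1717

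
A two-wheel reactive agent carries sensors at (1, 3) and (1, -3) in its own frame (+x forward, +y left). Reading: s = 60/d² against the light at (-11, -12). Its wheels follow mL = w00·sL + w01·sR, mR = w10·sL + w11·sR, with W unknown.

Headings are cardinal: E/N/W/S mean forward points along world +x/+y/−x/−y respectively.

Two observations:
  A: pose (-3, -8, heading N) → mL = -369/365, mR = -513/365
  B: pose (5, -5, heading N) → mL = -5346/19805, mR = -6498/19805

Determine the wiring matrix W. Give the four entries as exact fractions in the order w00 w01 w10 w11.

-1/2 -1 -1 -1/2

obs A: pose=(-3,-8,N) → sL=6/5, sR=30/73, mL=-369/365, mR=-513/365
obs B: pose=(5,-5,N) → sL=60/233, sR=12/85, mL=-5346/19805, mR=-6498/19805
sensor matrix S = [[6/5, 30/73], [60/233, 12/85]]; det S = 459648/7228825
solve [mL_A; mL_B] = S·[w00; w01] and [mR_A; mR_B] = S·[w10; w11]:
  w00 = -1/2, w01 = -1, w10 = -1, w11 = -1/2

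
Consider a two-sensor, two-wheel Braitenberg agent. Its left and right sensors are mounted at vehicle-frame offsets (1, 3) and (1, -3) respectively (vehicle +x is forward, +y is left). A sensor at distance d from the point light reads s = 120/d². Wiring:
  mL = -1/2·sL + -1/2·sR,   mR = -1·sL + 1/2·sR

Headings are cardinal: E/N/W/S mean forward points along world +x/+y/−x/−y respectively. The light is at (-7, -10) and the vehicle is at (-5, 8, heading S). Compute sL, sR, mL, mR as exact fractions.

left sensor world pos  = (-2, 7); dL² = 314
right sensor world pos = (-8, 7); dR² = 290
sL = 120/314 = 60/157
sR = 120/290 = 12/29
mL = -1/2·sL + -1/2·sR = -1812/4553
mR = -1·sL + 1/2·sR = -798/4553

60/157 12/29 -1812/4553 -798/4553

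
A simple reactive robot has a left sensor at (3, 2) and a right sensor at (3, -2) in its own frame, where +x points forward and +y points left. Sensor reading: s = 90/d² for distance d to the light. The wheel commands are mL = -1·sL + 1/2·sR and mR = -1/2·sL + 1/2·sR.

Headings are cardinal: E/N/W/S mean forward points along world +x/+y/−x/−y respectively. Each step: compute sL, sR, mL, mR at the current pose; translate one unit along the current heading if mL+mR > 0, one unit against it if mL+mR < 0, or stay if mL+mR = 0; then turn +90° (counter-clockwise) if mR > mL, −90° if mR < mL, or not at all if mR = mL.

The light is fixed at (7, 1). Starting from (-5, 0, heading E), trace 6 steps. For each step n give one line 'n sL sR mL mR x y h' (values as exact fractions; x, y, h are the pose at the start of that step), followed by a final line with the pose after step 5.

n=0: pose=(-5,0,E); sL=45/41, sR=1; mL=-49/82, mR=-2/41; mL+mR=-53/82 → advance -1; mR−mL=45/82 → turn +1·90°
n=1: pose=(-6,0,N); sL=90/229, sR=18/25; mL=-189/5725, mR=936/5725; mL+mR=747/5725 → advance +1; mR−mL=45/229 → turn +1·90°
n=2: pose=(-6,1,W); sL=9/26, sR=9/26; mL=-9/52, mR=0; mL+mR=-9/52 → advance -1; mR−mL=9/52 → turn +1·90°
n=3: pose=(-5,1,S); sL=90/109, sR=18/41; mL=-2709/4469, mR=-864/4469; mL+mR=-3573/4469 → advance -1; mR−mL=45/109 → turn +1·90°
n=4: pose=(-5,2,E); sL=1, sR=45/41; mL=-37/82, mR=2/41; mL+mR=-33/82 → advance -1; mR−mL=1/2 → turn +1·90°
n=5: pose=(-6,2,N); sL=90/241, sR=90/137; mL=-1485/33017, mR=4680/33017; mL+mR=3195/33017 → advance +1; mR−mL=45/241 → turn +1·90°

0 45/41 1 -49/82 -2/41 -5 0 E
1 90/229 18/25 -189/5725 936/5725 -6 0 N
2 9/26 9/26 -9/52 0 -6 1 W
3 90/109 18/41 -2709/4469 -864/4469 -5 1 S
4 1 45/41 -37/82 2/41 -5 2 E
5 90/241 90/137 -1485/33017 4680/33017 -6 2 N
final -6 3 W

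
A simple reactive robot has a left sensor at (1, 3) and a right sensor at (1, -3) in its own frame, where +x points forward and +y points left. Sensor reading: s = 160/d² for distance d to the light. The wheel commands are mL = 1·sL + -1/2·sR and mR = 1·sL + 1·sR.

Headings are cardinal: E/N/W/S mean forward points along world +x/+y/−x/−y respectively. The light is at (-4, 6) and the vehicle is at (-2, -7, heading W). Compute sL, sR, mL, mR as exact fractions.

160/257 160/101 -4400/25957 57280/25957

left sensor world pos  = (-3, -10); dL² = 257
right sensor world pos = (-3, -4); dR² = 101
sL = 160/257 = 160/257
sR = 160/101 = 160/101
mL = 1·sL + -1/2·sR = -4400/25957
mR = 1·sL + 1·sR = 57280/25957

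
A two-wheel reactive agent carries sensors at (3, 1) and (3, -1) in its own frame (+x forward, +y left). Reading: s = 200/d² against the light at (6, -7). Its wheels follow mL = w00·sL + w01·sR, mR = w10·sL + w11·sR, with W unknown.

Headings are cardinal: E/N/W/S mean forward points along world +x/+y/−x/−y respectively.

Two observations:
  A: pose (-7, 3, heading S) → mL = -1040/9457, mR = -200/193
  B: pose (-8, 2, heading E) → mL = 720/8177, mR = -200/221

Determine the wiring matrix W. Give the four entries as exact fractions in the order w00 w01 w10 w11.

obs A: pose=(-7,3,S) → sL=200/193, sR=40/49, mL=-1040/9457, mR=-200/193
obs B: pose=(-8,2,E) → sL=200/221, sR=40/37, mL=720/8177, mR=-200/221
sensor matrix S = [[200/193, 40/49], [200/221, 40/37]]; det S = 29504000/77329889
solve [mL_A; mL_B] = S·[w00; w01] and [mR_A; mR_B] = S·[w10; w11]:
  w00 = -1/2, w01 = 1/2, w10 = -1, w11 = 0

-1/2 1/2 -1 0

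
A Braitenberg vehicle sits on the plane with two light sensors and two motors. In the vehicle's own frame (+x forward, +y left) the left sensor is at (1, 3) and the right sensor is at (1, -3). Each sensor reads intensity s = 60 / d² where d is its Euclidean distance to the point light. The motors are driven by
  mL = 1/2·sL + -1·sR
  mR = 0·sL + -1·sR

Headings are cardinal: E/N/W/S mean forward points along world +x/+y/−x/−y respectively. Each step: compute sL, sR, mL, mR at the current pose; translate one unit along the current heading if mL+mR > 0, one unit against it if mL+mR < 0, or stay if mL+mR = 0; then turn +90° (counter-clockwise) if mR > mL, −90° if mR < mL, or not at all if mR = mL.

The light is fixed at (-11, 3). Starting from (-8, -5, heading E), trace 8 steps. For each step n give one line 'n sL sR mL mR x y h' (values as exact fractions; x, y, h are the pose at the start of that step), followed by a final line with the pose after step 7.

0 60/41 60/137 1650/5617 -60/137 -8 -5 E
1 30/53 30/41 -975/2173 -30/41 -9 -5 S
2 60/101 60/17 -5550/1717 -60/17 -9 -4 W
3 5/3 5/6 0 -5/6 -8 -4 N
4 60/41 60/137 1650/5617 -60/137 -8 -5 E
5 30/53 30/41 -975/2173 -30/41 -9 -5 S
6 60/101 60/17 -5550/1717 -60/17 -9 -4 W
7 5/3 5/6 0 -5/6 -8 -4 N
final -8 -5 E

n=0: pose=(-8,-5,E); sL=60/41, sR=60/137; mL=1650/5617, mR=-60/137; mL+mR=-810/5617 → advance -1; mR−mL=-30/41 → turn -1·90°
n=1: pose=(-9,-5,S); sL=30/53, sR=30/41; mL=-975/2173, mR=-30/41; mL+mR=-2565/2173 → advance -1; mR−mL=-15/53 → turn -1·90°
n=2: pose=(-9,-4,W); sL=60/101, sR=60/17; mL=-5550/1717, mR=-60/17; mL+mR=-11610/1717 → advance -1; mR−mL=-30/101 → turn -1·90°
n=3: pose=(-8,-4,N); sL=5/3, sR=5/6; mL=0, mR=-5/6; mL+mR=-5/6 → advance -1; mR−mL=-5/6 → turn -1·90°
n=4: pose=(-8,-5,E); sL=60/41, sR=60/137; mL=1650/5617, mR=-60/137; mL+mR=-810/5617 → advance -1; mR−mL=-30/41 → turn -1·90°
n=5: pose=(-9,-5,S); sL=30/53, sR=30/41; mL=-975/2173, mR=-30/41; mL+mR=-2565/2173 → advance -1; mR−mL=-15/53 → turn -1·90°
n=6: pose=(-9,-4,W); sL=60/101, sR=60/17; mL=-5550/1717, mR=-60/17; mL+mR=-11610/1717 → advance -1; mR−mL=-30/101 → turn -1·90°
n=7: pose=(-8,-4,N); sL=5/3, sR=5/6; mL=0, mR=-5/6; mL+mR=-5/6 → advance -1; mR−mL=-5/6 → turn -1·90°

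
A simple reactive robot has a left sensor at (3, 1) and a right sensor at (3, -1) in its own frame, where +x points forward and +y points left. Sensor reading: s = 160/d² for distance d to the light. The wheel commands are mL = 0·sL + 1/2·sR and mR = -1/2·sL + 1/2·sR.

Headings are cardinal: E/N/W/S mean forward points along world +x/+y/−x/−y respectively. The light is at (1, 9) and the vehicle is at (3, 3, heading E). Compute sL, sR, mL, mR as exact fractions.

16/5 80/37 40/37 -96/185

left sensor world pos  = (6, 4); dL² = 50
right sensor world pos = (6, 2); dR² = 74
sL = 160/50 = 16/5
sR = 160/74 = 80/37
mL = 0·sL + 1/2·sR = 40/37
mR = -1/2·sL + 1/2·sR = -96/185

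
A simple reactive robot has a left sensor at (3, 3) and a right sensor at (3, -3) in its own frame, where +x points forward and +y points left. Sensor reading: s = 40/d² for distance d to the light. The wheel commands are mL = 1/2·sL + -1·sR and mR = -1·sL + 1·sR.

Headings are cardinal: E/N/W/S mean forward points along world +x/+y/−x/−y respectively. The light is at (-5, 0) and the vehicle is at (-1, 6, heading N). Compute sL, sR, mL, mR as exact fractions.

left sensor world pos  = (-4, 9); dL² = 82
right sensor world pos = (2, 9); dR² = 130
sL = 40/82 = 20/41
sR = 40/130 = 4/13
mL = 1/2·sL + -1·sR = -34/533
mR = -1·sL + 1·sR = -96/533

20/41 4/13 -34/533 -96/533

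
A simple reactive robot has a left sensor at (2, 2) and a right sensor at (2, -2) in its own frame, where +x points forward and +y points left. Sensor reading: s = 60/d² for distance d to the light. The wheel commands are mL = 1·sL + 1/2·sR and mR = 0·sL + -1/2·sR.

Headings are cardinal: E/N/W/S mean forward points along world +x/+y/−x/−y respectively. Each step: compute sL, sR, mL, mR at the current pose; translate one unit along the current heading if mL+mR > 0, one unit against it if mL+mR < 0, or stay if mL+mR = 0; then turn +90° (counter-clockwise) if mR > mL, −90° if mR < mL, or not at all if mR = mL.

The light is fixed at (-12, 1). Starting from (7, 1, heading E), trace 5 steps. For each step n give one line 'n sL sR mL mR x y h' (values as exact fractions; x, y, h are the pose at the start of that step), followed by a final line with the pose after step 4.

0 12/89 12/89 18/89 -6/89 7 1 E
1 15/122 15/82 2145/10004 -15/164 8 1 S
2 20/111 12/65 1966/7215 -6/65 8 0 W
3 6/29 30/221 1761/6409 -15/221 7 0 N
4 12/89 12/89 18/89 -6/89 7 1 E
final 8 1 S

n=0: pose=(7,1,E); sL=12/89, sR=12/89; mL=18/89, mR=-6/89; mL+mR=12/89 → advance +1; mR−mL=-24/89 → turn -1·90°
n=1: pose=(8,1,S); sL=15/122, sR=15/82; mL=2145/10004, mR=-15/164; mL+mR=15/122 → advance +1; mR−mL=-765/2501 → turn -1·90°
n=2: pose=(8,0,W); sL=20/111, sR=12/65; mL=1966/7215, mR=-6/65; mL+mR=20/111 → advance +1; mR−mL=-2632/7215 → turn -1·90°
n=3: pose=(7,0,N); sL=6/29, sR=30/221; mL=1761/6409, mR=-15/221; mL+mR=6/29 → advance +1; mR−mL=-2196/6409 → turn -1·90°
n=4: pose=(7,1,E); sL=12/89, sR=12/89; mL=18/89, mR=-6/89; mL+mR=12/89 → advance +1; mR−mL=-24/89 → turn -1·90°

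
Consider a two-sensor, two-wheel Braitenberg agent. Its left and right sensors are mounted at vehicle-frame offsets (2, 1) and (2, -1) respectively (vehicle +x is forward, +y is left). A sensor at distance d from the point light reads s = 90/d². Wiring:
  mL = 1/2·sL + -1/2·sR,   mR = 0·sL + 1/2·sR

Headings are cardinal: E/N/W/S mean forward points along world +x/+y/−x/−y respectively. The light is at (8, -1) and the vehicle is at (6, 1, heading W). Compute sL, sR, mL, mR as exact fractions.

left sensor world pos  = (4, 0); dL² = 17
right sensor world pos = (4, 2); dR² = 25
sL = 90/17 = 90/17
sR = 90/25 = 18/5
mL = 1/2·sL + -1/2·sR = 72/85
mR = 0·sL + 1/2·sR = 9/5

90/17 18/5 72/85 9/5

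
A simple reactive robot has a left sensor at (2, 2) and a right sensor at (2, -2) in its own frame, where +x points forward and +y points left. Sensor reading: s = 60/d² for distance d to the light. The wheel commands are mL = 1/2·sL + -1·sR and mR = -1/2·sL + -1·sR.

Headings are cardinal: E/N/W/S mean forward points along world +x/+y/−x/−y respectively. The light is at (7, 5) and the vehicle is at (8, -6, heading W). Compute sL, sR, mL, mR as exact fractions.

left sensor world pos  = (6, -8); dL² = 170
right sensor world pos = (6, -4); dR² = 82
sL = 60/170 = 6/17
sR = 60/82 = 30/41
mL = 1/2·sL + -1·sR = -387/697
mR = -1/2·sL + -1·sR = -633/697

6/17 30/41 -387/697 -633/697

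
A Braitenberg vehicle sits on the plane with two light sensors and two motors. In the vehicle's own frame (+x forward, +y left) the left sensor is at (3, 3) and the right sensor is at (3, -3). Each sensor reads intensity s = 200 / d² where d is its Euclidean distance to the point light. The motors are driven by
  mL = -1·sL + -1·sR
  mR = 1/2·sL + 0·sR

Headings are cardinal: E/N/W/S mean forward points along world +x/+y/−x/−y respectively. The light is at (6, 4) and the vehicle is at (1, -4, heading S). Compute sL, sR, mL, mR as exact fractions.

8/5 40/37 -496/185 4/5

left sensor world pos  = (4, -7); dL² = 125
right sensor world pos = (-2, -7); dR² = 185
sL = 200/125 = 8/5
sR = 200/185 = 40/37
mL = -1·sL + -1·sR = -496/185
mR = 1/2·sL + 0·sR = 4/5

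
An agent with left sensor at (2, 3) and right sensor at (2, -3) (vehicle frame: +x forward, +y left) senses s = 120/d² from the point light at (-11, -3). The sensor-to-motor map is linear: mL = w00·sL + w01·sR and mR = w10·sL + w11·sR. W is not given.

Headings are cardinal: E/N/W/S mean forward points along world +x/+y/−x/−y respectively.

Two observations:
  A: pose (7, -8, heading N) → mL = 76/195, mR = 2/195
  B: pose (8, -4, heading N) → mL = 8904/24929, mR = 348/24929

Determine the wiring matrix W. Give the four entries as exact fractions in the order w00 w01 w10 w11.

1/2 1/2 -1/2 1

obs A: pose=(7,-8,N) → sL=20/39, sR=4/15, mL=76/195, mR=2/195
obs B: pose=(8,-4,N) → sL=120/257, sR=24/97, mL=8904/24929, mR=348/24929
sensor matrix S = [[20/39, 4/15], [120/257, 24/97]]; det S = 768/324077
solve [mL_A; mL_B] = S·[w00; w01] and [mR_A; mR_B] = S·[w10; w11]:
  w00 = 1/2, w01 = 1/2, w10 = -1/2, w11 = 1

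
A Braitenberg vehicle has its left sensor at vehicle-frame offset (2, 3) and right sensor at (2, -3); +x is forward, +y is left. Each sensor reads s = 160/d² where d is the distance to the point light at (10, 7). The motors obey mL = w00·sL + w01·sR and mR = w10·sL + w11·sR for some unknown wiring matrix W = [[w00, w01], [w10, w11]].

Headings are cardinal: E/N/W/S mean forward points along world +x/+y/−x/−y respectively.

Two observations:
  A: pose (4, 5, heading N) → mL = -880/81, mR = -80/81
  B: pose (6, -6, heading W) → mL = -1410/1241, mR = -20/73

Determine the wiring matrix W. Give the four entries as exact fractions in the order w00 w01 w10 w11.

obs A: pose=(4,5,N) → sL=160/81, sR=160/9, mL=-880/81, mR=-80/81
obs B: pose=(6,-6,W) → sL=40/73, sR=20/17, mL=-1410/1241, mR=-20/73
sensor matrix S = [[160/81, 160/9], [40/73, 20/17]]; det S = -745600/100521
solve [mL_A; mL_B] = S·[w00; w01] and [mR_A; mR_B] = S·[w10; w11]:
  w00 = -1, w01 = -1/2, w10 = -1/2, w11 = 0

-1 -1/2 -1/2 0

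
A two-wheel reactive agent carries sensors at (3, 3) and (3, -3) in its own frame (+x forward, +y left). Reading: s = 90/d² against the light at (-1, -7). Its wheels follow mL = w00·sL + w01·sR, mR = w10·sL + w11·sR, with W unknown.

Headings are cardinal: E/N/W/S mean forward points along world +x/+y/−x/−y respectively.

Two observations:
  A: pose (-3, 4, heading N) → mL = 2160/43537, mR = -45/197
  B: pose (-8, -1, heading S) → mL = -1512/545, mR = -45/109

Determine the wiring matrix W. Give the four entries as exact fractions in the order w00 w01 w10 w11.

-1 1 0 -1/2

obs A: pose=(-3,4,N) → sL=90/221, sR=90/197, mL=2160/43537, mR=-45/197
obs B: pose=(-8,-1,S) → sL=18/5, sR=90/109, mL=-1512/545, mR=-45/109
sensor matrix S = [[90/221, 90/197], [18/5, 90/109]]; det S = -6209136/4745533
solve [mL_A; mL_B] = S·[w00; w01] and [mR_A; mR_B] = S·[w10; w11]:
  w00 = -1, w01 = 1, w10 = 0, w11 = -1/2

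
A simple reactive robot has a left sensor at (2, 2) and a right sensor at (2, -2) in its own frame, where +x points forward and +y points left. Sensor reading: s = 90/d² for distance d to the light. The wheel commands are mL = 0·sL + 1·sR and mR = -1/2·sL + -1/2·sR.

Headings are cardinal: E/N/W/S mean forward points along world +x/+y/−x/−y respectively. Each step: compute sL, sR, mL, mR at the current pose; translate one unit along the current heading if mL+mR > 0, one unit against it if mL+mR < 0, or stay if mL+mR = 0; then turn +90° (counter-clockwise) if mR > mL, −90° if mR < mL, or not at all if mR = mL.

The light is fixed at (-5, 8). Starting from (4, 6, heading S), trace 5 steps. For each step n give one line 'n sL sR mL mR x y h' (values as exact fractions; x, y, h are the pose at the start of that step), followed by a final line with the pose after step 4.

n=0: pose=(4,6,S); sL=90/137, sR=18/13; mL=18/13, mR=-1818/1781; mL+mR=648/1781 → advance +1; mR−mL=-4284/1781 → turn -1·90°
n=1: pose=(4,5,W); sL=45/37, sR=9/5; mL=9/5, mR=-279/185; mL+mR=54/185 → advance +1; mR−mL=-612/185 → turn -1·90°
n=2: pose=(3,5,N); sL=90/37, sR=90/101; mL=90/101, mR=-6210/3737; mL+mR=-2880/3737 → advance -1; mR−mL=-9540/3737 → turn -1·90°
n=3: pose=(3,4,E); sL=45/52, sR=45/68; mL=45/68, mR=-675/884; mL+mR=-45/442 → advance -1; mR−mL=-315/221 → turn -1·90°
n=4: pose=(2,4,S); sL=10/13, sR=90/61; mL=90/61, mR=-890/793; mL+mR=280/793 → advance +1; mR−mL=-2060/793 → turn -1·90°

0 90/137 18/13 18/13 -1818/1781 4 6 S
1 45/37 9/5 9/5 -279/185 4 5 W
2 90/37 90/101 90/101 -6210/3737 3 5 N
3 45/52 45/68 45/68 -675/884 3 4 E
4 10/13 90/61 90/61 -890/793 2 4 S
final 2 3 W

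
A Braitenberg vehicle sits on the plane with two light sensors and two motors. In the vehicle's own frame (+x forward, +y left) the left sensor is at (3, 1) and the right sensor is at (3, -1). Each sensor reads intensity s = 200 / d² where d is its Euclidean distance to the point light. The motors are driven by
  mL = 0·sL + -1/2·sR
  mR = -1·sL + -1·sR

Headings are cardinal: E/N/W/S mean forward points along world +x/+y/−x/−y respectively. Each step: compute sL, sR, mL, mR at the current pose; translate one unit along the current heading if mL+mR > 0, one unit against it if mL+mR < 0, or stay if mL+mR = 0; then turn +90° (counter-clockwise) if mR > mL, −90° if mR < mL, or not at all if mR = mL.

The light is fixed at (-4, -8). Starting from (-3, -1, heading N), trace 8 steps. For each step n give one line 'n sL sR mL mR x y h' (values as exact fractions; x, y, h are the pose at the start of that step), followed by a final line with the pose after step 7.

n=0: pose=(-3,-1,N); sL=2, sR=25/13; mL=-25/26, mR=-51/13; mL+mR=-127/26 → advance -1; mR−mL=-77/26 → turn -1·90°
n=1: pose=(-3,-2,E); sL=40/13, sR=200/41; mL=-100/41, mR=-4240/533; mL+mR=-5540/533 → advance -1; mR−mL=-2940/533 → turn -1·90°
n=2: pose=(-4,-2,S); sL=20, sR=20; mL=-10, mR=-40; mL+mR=-50 → advance -1; mR−mL=-30 → turn -1·90°
n=3: pose=(-4,-1,W); sL=40/9, sR=200/73; mL=-100/73, mR=-4720/657; mL+mR=-5620/657 → advance -1; mR−mL=-3820/657 → turn -1·90°
n=4: pose=(-3,-1,N); sL=2, sR=25/13; mL=-25/26, mR=-51/13; mL+mR=-127/26 → advance -1; mR−mL=-77/26 → turn -1·90°
n=5: pose=(-3,-2,E); sL=40/13, sR=200/41; mL=-100/41, mR=-4240/533; mL+mR=-5540/533 → advance -1; mR−mL=-2940/533 → turn -1·90°
n=6: pose=(-4,-2,S); sL=20, sR=20; mL=-10, mR=-40; mL+mR=-50 → advance -1; mR−mL=-30 → turn -1·90°
n=7: pose=(-4,-1,W); sL=40/9, sR=200/73; mL=-100/73, mR=-4720/657; mL+mR=-5620/657 → advance -1; mR−mL=-3820/657 → turn -1·90°

0 2 25/13 -25/26 -51/13 -3 -1 N
1 40/13 200/41 -100/41 -4240/533 -3 -2 E
2 20 20 -10 -40 -4 -2 S
3 40/9 200/73 -100/73 -4720/657 -4 -1 W
4 2 25/13 -25/26 -51/13 -3 -1 N
5 40/13 200/41 -100/41 -4240/533 -3 -2 E
6 20 20 -10 -40 -4 -2 S
7 40/9 200/73 -100/73 -4720/657 -4 -1 W
final -3 -1 N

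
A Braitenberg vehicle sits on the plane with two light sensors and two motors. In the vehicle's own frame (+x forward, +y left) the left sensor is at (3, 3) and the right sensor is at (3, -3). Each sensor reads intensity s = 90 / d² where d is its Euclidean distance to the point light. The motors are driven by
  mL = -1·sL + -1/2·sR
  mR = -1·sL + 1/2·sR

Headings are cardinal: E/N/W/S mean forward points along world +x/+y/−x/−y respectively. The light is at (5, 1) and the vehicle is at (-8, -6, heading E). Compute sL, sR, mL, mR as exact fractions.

left sensor world pos  = (-5, -3); dL² = 116
right sensor world pos = (-5, -9); dR² = 200
sL = 90/116 = 45/58
sR = 90/200 = 9/20
mL = -1·sL + -1/2·sR = -1161/1160
mR = -1·sL + 1/2·sR = -639/1160

45/58 9/20 -1161/1160 -639/1160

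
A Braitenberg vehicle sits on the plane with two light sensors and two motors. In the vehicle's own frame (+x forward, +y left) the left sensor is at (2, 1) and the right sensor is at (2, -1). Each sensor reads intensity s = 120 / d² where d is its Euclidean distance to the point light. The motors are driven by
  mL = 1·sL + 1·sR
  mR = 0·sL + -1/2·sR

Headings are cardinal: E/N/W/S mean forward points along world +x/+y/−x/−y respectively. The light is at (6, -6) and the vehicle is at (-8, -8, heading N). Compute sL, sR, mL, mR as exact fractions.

8/15 120/169 3152/2535 -60/169

left sensor world pos  = (-9, -6); dL² = 225
right sensor world pos = (-7, -6); dR² = 169
sL = 120/225 = 8/15
sR = 120/169 = 120/169
mL = 1·sL + 1·sR = 3152/2535
mR = 0·sL + -1/2·sR = -60/169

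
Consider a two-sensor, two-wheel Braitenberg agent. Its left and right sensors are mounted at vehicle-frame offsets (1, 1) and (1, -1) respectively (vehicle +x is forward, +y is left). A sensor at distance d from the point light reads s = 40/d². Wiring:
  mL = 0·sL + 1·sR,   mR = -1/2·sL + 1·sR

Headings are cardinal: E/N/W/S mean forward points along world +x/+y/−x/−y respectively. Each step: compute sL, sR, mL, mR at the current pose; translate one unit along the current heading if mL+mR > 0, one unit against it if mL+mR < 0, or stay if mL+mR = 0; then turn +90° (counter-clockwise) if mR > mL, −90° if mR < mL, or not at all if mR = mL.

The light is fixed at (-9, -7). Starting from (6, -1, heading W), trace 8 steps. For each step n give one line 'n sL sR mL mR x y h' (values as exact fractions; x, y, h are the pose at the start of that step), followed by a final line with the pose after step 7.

n=0: pose=(6,-1,W); sL=40/221, sR=8/49; mL=8/49, mR=788/10829; mL+mR=2556/10829 → advance +1; mR−mL=-20/221 → turn -1·90°
n=1: pose=(5,-1,N); sL=20/109, sR=20/137; mL=20/137, mR=810/14933; mL+mR=2990/14933 → advance +1; mR−mL=-10/109 → turn -1·90°
n=2: pose=(5,0,E); sL=40/289, sR=40/261; mL=40/261, mR=6340/75429; mL+mR=17900/75429 → advance +1; mR−mL=-20/289 → turn -1·90°
n=3: pose=(6,0,S); sL=10/73, sR=5/29; mL=5/29, mR=220/2117; mL+mR=585/2117 → advance +1; mR−mL=-5/73 → turn -1·90°
n=4: pose=(6,-1,W); sL=40/221, sR=8/49; mL=8/49, mR=788/10829; mL+mR=2556/10829 → advance +1; mR−mL=-20/221 → turn -1·90°
n=5: pose=(5,-1,N); sL=20/109, sR=20/137; mL=20/137, mR=810/14933; mL+mR=2990/14933 → advance +1; mR−mL=-10/109 → turn -1·90°
n=6: pose=(5,0,E); sL=40/289, sR=40/261; mL=40/261, mR=6340/75429; mL+mR=17900/75429 → advance +1; mR−mL=-20/289 → turn -1·90°
n=7: pose=(6,0,S); sL=10/73, sR=5/29; mL=5/29, mR=220/2117; mL+mR=585/2117 → advance +1; mR−mL=-5/73 → turn -1·90°

0 40/221 8/49 8/49 788/10829 6 -1 W
1 20/109 20/137 20/137 810/14933 5 -1 N
2 40/289 40/261 40/261 6340/75429 5 0 E
3 10/73 5/29 5/29 220/2117 6 0 S
4 40/221 8/49 8/49 788/10829 6 -1 W
5 20/109 20/137 20/137 810/14933 5 -1 N
6 40/289 40/261 40/261 6340/75429 5 0 E
7 10/73 5/29 5/29 220/2117 6 0 S
final 6 -1 W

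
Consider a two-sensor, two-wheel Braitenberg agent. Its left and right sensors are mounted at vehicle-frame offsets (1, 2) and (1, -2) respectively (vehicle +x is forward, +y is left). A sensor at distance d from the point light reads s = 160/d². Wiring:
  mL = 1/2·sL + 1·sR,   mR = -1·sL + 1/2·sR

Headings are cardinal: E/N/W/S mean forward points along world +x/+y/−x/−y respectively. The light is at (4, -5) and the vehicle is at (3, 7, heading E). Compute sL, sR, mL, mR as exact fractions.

left sensor world pos  = (4, 9); dL² = 196
right sensor world pos = (4, 5); dR² = 100
sL = 160/196 = 40/49
sR = 160/100 = 8/5
mL = 1/2·sL + 1·sR = 492/245
mR = -1·sL + 1/2·sR = -4/245

40/49 8/5 492/245 -4/245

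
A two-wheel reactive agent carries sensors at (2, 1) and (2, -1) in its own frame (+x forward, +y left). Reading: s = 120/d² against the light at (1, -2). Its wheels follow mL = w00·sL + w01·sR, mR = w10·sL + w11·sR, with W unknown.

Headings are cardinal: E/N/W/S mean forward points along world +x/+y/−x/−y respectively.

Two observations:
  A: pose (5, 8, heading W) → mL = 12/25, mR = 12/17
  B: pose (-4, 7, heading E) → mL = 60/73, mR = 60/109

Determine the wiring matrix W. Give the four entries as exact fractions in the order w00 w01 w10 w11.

0 1/2 1/2 0

obs A: pose=(5,8,W) → sL=24/17, sR=24/25, mL=12/25, mR=12/17
obs B: pose=(-4,7,E) → sL=120/109, sR=120/73, mL=60/73, mR=60/109
sensor matrix S = [[24/17, 24/25], [120/109, 120/73]]; det S = 854784/676345
solve [mL_A; mL_B] = S·[w00; w01] and [mR_A; mR_B] = S·[w10; w11]:
  w00 = 0, w01 = 1/2, w10 = 1/2, w11 = 0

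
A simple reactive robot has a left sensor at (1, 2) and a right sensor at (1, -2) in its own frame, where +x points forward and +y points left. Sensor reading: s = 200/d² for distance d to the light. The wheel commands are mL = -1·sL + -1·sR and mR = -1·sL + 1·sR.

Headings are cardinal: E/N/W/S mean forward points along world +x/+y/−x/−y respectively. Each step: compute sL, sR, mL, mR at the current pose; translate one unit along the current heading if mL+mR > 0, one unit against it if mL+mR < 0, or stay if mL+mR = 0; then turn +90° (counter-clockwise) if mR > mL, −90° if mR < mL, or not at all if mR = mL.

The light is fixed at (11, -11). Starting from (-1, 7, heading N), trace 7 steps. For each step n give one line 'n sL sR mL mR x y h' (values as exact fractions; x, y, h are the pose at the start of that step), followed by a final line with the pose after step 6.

n=0: pose=(-1,7,N); sL=200/557, sR=200/461; mL=-203600/256777, mR=19200/256777; mL+mR=-400/557 → advance -1; mR−mL=400/461 → turn +1·90°
n=1: pose=(-1,6,W); sL=100/197, sR=20/53; mL=-9240/10441, mR=-1360/10441; mL+mR=-200/197 → advance -1; mR−mL=40/53 → turn +1·90°
n=2: pose=(0,6,S); sL=200/337, sR=8/17; mL=-6096/5729, mR=-704/5729; mL+mR=-400/337 → advance -1; mR−mL=16/17 → turn +1·90°
n=3: pose=(0,7,E); sL=2/5, sR=50/89; mL=-428/445, mR=72/445; mL+mR=-4/5 → advance -1; mR−mL=100/89 → turn +1·90°
n=4: pose=(-1,7,N); sL=200/557, sR=200/461; mL=-203600/256777, mR=19200/256777; mL+mR=-400/557 → advance -1; mR−mL=400/461 → turn +1·90°
n=5: pose=(-1,6,W); sL=100/197, sR=20/53; mL=-9240/10441, mR=-1360/10441; mL+mR=-200/197 → advance -1; mR−mL=40/53 → turn +1·90°
n=6: pose=(0,6,S); sL=200/337, sR=8/17; mL=-6096/5729, mR=-704/5729; mL+mR=-400/337 → advance -1; mR−mL=16/17 → turn +1·90°

0 200/557 200/461 -203600/256777 19200/256777 -1 7 N
1 100/197 20/53 -9240/10441 -1360/10441 -1 6 W
2 200/337 8/17 -6096/5729 -704/5729 0 6 S
3 2/5 50/89 -428/445 72/445 0 7 E
4 200/557 200/461 -203600/256777 19200/256777 -1 7 N
5 100/197 20/53 -9240/10441 -1360/10441 -1 6 W
6 200/337 8/17 -6096/5729 -704/5729 0 6 S
final 0 7 E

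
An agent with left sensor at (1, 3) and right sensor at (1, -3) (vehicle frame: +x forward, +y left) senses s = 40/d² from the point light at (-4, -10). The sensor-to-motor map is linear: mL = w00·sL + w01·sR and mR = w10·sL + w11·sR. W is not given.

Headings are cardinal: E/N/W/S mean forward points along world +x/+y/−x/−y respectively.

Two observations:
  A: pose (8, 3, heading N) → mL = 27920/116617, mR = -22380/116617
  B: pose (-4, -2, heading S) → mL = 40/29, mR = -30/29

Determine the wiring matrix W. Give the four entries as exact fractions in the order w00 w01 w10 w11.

obs A: pose=(8,3,N) → sL=40/277, sR=40/421, mL=27920/116617, mR=-22380/116617
obs B: pose=(-4,-2,S) → sL=20/29, sR=20/29, mL=40/29, mR=-30/29
sensor matrix S = [[40/277, 40/421], [20/29, 20/29]]; det S = 115200/3381893
solve [mL_A; mL_B] = S·[w00; w01] and [mR_A; mR_B] = S·[w10; w11]:
  w00 = 1, w01 = 1, w10 = -1, w11 = -1/2

1 1 -1 -1/2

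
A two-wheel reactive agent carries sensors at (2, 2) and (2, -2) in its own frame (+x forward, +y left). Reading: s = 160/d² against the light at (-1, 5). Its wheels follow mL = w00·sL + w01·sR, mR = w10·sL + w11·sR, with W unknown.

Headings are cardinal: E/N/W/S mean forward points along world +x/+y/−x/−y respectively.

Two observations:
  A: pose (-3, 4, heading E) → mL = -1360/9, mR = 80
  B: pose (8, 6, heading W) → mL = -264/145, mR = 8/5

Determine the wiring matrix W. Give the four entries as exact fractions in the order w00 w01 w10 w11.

obs A: pose=(-3,4,E) → sL=160, sR=160/9, mL=-1360/9, mR=80
obs B: pose=(8,6,W) → sL=16/5, sR=80/29, mL=-264/145, mR=8/5
sensor matrix S = [[160, 160/9], [16/5, 80/29]]; det S = 100352/261
solve [mL_A; mL_B] = S·[w00; w01] and [mR_A; mR_B] = S·[w10; w11]:
  w00 = -1, w01 = 1/2, w10 = 1/2, w11 = 0

-1 1/2 1/2 0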